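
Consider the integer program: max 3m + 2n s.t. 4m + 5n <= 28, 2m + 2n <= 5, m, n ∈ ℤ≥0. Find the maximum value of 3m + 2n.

6

(m,n)=(2,0) is feasible, giving 6.
(m,n)=(1,1) is feasible, giving 5.
(m,n)=(1,0) is feasible, giving 3.
The best lattice point is (2,0), giving 6.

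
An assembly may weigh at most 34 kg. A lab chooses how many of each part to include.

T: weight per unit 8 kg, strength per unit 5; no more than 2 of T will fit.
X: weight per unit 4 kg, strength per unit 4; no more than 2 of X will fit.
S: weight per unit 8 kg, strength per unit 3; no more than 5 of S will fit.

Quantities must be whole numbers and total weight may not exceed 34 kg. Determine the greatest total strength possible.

Take 2×T, 2×X, and 1×S: weight 32 ≤ 34, strength 2·5 + 2·4 + 1·3 = 21.
X has the best ratio (4/4) and is taken to its limit of 2; remaining capacity is filled optimally with the others.

21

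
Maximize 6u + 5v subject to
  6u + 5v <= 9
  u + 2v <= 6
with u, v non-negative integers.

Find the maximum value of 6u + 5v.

6

(u,v)=(1,0): 6·1+5·0=6≤9, 1·1+2·0=1≤6, objective 6.
(u,v)=(0,1): 6·0+5·1=5≤9, 1·0+2·1=2≤6, objective 5.
(u,v)=(0,0): 6·0+5·0=0≤9, 1·0+2·0=0≤6, objective 0.
The best lattice point is (1,0), giving 6.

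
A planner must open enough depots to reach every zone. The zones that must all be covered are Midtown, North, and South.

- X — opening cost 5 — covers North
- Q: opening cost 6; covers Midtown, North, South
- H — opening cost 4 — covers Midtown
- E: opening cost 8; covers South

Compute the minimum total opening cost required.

6

Q alone covers Midtown, North, South — every zone.
Total opening cost: 6.
No cover costs less than 6.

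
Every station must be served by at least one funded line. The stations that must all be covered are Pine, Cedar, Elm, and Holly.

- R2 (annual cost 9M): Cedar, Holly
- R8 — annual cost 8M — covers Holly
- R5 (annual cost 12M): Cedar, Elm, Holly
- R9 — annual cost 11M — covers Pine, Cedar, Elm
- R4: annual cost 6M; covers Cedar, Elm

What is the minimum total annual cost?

Choose R8 and R9: together they cover Pine, Cedar, Elm, Holly — every station.
Total annual cost: 8 + 11 = 19.

19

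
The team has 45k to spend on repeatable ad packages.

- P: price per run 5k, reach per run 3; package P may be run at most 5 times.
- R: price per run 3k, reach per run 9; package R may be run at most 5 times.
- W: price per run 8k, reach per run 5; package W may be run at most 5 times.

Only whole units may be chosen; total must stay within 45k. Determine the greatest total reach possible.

63

1×P, 5×R, and 3×W: price 44 ≤ 45, reach 1·3 + 5·9 + 3·5 = 63.
4×P, 5×R, and 1×W: price 43 ≤ 45, reach 4·3 + 5·9 + 1·5 = 62.
Best is 63.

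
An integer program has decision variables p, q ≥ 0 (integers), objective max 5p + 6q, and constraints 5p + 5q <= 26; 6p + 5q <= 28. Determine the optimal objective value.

(p,q)=(0,5): 5·0+5·5=25≤26, 6·0+5·5=25≤28, objective 30.
(p,q)=(1,4): 5·1+5·4=25≤26, 6·1+5·4=26≤28, objective 29.
(p,q)=(0,4): 5·0+5·4=20≤26, 6·0+5·4=20≤28, objective 24.
Maximum is 30 at (p,q)=(0,5).

30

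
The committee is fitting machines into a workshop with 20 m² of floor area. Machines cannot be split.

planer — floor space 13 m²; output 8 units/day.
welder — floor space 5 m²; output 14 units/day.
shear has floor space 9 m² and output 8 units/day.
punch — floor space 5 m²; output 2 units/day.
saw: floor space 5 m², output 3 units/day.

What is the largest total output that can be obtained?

25

Allowing fractional choices, the relaxed optimum would be about 25.7, but machines are indivisible.
welder + shear: floor space 5 + 9 = 14 ≤ 20, output 14 + 8 = 22.
welder + shear + punch: floor space 5 + 9 + 5 = 19 ≤ 20, output 14 + 8 + 2 = 24.
welder + shear + saw: floor space 5 + 9 + 5 = 19 ≤ 20, output 14 + 8 + 3 = 25.
Best is welder, shear, and saw with total output 25.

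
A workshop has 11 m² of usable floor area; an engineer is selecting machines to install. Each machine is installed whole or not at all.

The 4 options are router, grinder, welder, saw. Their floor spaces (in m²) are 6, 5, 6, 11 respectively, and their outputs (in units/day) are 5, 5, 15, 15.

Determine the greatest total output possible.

20

This is an integer program with binary decision variables.
Allowing fractional choices, the relaxed optimum would be about 21.8, but machines are indivisible.
welder: floor space 6 ≤ 11, output 15.
grinder + welder: floor space 5 + 6 = 11 ≤ 11, output 5 + 15 = 20.
Best is grinder and welder with total output 20.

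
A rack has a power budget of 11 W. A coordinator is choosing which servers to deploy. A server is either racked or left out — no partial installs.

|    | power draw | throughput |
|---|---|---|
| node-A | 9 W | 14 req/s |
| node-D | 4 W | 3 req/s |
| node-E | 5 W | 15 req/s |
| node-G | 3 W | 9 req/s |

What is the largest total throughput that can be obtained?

Allowing fractional choices, the relaxed optimum would be about 28.7, but servers are indivisible.
node-E: power draw 5 ≤ 11, throughput 15.
node-E + node-G: power draw 5 + 3 = 8 ≤ 11, throughput 15 + 9 = 24.
node-D + node-E: power draw 4 + 5 = 9 ≤ 11, throughput 3 + 15 = 18.
Best is node-E and node-G with total throughput 24.

24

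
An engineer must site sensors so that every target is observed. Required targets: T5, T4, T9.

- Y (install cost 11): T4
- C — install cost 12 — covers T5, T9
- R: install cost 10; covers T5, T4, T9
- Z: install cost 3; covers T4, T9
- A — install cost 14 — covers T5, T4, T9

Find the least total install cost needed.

The greedy cost-per-new-target heuristic would pick Z and R for 13, but a cheaper cover exists.
R alone covers T5, T4, T9 — every target.
Total install cost: 10.
No cover costs less than 10.

10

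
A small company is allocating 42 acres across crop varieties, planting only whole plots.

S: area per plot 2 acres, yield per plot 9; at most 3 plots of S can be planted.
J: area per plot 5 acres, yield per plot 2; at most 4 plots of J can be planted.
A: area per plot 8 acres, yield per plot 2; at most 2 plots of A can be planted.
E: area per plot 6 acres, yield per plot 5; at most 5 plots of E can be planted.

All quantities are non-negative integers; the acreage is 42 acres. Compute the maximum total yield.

54

Take 3×S, 1×J, and 5×E: area 41 ≤ 42, yield 3·9 + 1·2 + 5·5 = 54.
S has the best ratio (9/2) and is taken to its limit of 3; remaining capacity is filled optimally with the others.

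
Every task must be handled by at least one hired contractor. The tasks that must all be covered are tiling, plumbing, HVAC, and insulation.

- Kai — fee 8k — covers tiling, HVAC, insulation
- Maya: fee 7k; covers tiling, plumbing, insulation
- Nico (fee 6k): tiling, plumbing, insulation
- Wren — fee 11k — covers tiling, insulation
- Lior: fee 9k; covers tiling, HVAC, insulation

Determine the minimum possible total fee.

Choose Kai and Nico: together they cover tiling, plumbing, HVAC, insulation — every task.
Total fee: 8 + 6 = 14.
No cover costs less than 14.

14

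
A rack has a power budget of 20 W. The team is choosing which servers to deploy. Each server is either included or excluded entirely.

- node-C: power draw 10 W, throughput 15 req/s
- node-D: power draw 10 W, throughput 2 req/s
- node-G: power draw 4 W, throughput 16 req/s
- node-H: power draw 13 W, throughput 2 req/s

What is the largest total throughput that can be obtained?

31

This is a 0-1 knapsack instance.
node-D + node-G: power draw 10 + 4 = 14 ≤ 20, throughput 2 + 16 = 18.
node-G + node-H: power draw 4 + 13 = 17 ≤ 20, throughput 16 + 2 = 18.
node-C + node-G: power draw 10 + 4 = 14 ≤ 20, throughput 15 + 16 = 31.
Best is node-C and node-G with total throughput 31.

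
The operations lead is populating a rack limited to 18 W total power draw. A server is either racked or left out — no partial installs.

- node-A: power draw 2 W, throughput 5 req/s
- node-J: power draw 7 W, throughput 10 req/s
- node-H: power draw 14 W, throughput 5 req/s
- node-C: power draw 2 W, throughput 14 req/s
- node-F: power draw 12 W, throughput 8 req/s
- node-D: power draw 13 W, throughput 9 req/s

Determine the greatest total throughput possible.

Allowing fractional choices, the relaxed optimum would be about 33.8, but servers are indivisible.
node-A + node-J + node-C: power draw 2 + 7 + 2 = 11 ≤ 18, throughput 5 + 10 + 14 = 29.
node-A + node-C + node-D: power draw 2 + 2 + 13 = 17 ≤ 18, throughput 5 + 14 + 9 = 28.
node-A + node-C + node-F: power draw 2 + 2 + 12 = 16 ≤ 18, throughput 5 + 14 + 8 = 27.
Best is node-A, node-J, and node-C with total throughput 29.

29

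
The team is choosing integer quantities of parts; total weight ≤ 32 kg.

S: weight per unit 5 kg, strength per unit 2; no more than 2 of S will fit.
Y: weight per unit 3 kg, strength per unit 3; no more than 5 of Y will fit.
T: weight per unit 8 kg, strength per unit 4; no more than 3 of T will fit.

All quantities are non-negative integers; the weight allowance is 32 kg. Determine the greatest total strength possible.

Take 5×Y and 2×T: weight 31 ≤ 32, strength 5·3 + 2·4 = 23.
Y has the best ratio (3/3) and is taken to its limit of 5; remaining capacity is filled optimally with the others.

23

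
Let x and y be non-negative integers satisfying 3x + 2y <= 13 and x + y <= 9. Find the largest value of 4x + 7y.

42

The continuous relaxation peaks at (0, 6.5) with value 45.50; rounding to a feasible lattice point costs some objective.
(x,y)=(0,6): 3·0+2·6=12≤13, 1·0+1·6=6≤9, objective 42.
(x,y)=(1,5): 3·1+2·5=13≤13, 1·1+1·5=6≤9, objective 39.
(x,y)=(0,5): 3·0+2·5=10≤13, 1·0+1·5=5≤9, objective 35.
No feasible integer point exceeds 42.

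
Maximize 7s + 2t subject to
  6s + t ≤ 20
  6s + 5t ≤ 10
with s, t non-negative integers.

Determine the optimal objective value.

Relaxing integrality, the LP optimum is 11.67 at (s,t) = (1.67, 0), which is not an integer point.
(s,t)=(1,0): 6·1+1·0=6≤20, 6·1+5·0=6≤10, objective 7.
(s,t)=(0,1): 6·0+1·1=1≤20, 6·0+5·1=5≤10, objective 2.
(s,t)=(0,0): 6·0+1·0=0≤20, 6·0+5·0=0≤10, objective 0.
No feasible integer point exceeds 7.

7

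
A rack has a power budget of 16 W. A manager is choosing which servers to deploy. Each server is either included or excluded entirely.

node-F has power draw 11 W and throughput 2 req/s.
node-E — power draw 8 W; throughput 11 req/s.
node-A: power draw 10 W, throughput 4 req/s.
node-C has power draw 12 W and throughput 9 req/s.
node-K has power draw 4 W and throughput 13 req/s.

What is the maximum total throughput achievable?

Allowing fractional choices, the relaxed optimum would be about 27.0, but servers are indivisible.
node-E + node-K: power draw 8 + 4 = 12 ≤ 16, throughput 11 + 13 = 24.
node-A + node-K: power draw 10 + 4 = 14 ≤ 16, throughput 4 + 13 = 17.
node-C + node-K: power draw 12 + 4 = 16 ≤ 16, throughput 9 + 13 = 22.
Best is node-E and node-K with total throughput 24.

24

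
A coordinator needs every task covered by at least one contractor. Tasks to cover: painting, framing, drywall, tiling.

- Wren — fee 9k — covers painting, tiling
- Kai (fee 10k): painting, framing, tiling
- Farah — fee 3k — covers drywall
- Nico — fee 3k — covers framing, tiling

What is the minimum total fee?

13

This is a weighted set-cover instance.
Choose Kai and Farah: together they cover painting, framing, drywall, tiling — every task.
Total fee: 10 + 3 = 13.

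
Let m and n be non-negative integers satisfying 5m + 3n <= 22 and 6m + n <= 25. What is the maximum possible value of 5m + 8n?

56

Relaxing integrality, the LP optimum is 58.67 at (m,n) = (0, 7.33), which is not an integer point.
(m,n)=(0,7): 5·0+3·7=21≤22, 6·0+1·7=7≤25, objective 56.
(m,n)=(0,6): 5·0+3·6=18≤22, 6·0+1·6=6≤25, objective 48.
The best lattice point is (0,7), giving 56.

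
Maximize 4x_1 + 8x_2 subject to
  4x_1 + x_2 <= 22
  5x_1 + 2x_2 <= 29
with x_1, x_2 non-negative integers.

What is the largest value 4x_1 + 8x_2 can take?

112

The continuous relaxation peaks at (0, 14.5) with value 116.00; rounding to a feasible lattice point costs some objective.
(x_1,x_2)=(0,14): 4·0+1·14=14≤22, 5·0+2·14=28≤29, objective 112.
(x_1,x_2)=(0,13): 4·0+1·13=13≤22, 5·0+2·13=26≤29, objective 104.
Maximum is 112 at (x_1,x_2)=(0,14).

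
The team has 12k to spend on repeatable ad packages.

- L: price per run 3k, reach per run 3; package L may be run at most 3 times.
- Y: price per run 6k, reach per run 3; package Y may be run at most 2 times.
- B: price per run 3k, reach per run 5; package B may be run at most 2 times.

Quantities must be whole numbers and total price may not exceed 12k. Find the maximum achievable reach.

This is a bounded integer knapsack.
B has the best ratio (5/3); taking only B gives at most 2×5 = 10 (stopped by the supply cap of 2).
Mixing does better — 2×L and 2×B: price 12 ≤ 12, reach 2·3 + 2·5 = 16.

16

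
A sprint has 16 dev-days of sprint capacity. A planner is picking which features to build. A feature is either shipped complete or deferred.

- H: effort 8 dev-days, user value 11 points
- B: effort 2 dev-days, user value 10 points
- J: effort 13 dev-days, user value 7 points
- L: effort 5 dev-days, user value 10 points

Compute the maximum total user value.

This is an integer program with binary decision variables.
H + B + L: effort 8 + 2 + 5 = 15 ≤ 16, user value 11 + 10 + 10 = 31.
H + B: effort 8 + 2 = 10 ≤ 16, user value 11 + 10 = 21.
Best is H, B, and L with total user value 31.

31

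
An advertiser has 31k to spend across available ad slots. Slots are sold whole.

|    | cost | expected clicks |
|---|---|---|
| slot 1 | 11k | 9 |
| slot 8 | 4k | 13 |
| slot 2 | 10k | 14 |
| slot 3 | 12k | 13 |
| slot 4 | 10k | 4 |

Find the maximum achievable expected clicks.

40

This is an integer program with binary decision variables.
Allowing fractional choices, the relaxed optimum would be about 44.1, but ad slots are indivisible.
slot 8 + slot 2 + slot 3: cost 4 + 10 + 12 = 26 ≤ 31, expected clicks 13 + 14 + 13 = 40.
slot 1 + slot 8 + slot 2: cost 11 + 4 + 10 = 25 ≤ 31, expected clicks 9 + 13 + 14 = 36.
Best is slot 8, slot 2, and slot 3 with total expected clicks 40.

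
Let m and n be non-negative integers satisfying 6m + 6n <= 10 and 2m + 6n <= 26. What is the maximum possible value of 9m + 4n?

9

(m,n)=(1,0) is feasible, giving 9.
(m,n)=(0,1) is feasible, giving 4.
(m,n)=(0,0) is feasible, giving 0.
The best lattice point is (1,0), giving 9.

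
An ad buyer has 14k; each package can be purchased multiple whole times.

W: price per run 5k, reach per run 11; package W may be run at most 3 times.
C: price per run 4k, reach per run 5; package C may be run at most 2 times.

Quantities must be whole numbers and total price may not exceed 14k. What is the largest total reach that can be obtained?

27

2×W and 1×C: price 14 ≤ 14, reach 2·11 + 1·5 = 27.
2×W: price 10 ≤ 14, reach 2·11 = 22.
Best is 27.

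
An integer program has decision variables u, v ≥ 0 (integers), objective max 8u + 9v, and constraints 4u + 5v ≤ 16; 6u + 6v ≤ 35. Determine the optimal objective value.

32

(u,v)=(4,0): 4·4+5·0=16≤16, 6·4+6·0=24≤35, objective 32.
(u,v)=(3,0): 4·3+5·0=12≤16, 6·3+6·0=18≤35, objective 24.
No feasible integer point exceeds 32.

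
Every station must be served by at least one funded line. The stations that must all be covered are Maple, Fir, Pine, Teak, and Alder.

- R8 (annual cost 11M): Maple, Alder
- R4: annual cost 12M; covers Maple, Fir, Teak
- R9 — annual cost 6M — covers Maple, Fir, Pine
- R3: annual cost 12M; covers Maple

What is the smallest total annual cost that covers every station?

This is a weighted set-cover instance.
Choose R8, R4, and R9: together they cover Maple, Fir, Pine, Teak, Alder — every station.
Total annual cost: 11 + 12 + 6 = 29.
No cover costs less than 29.

29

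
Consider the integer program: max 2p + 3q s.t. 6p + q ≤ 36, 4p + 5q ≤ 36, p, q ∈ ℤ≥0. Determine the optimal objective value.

Relaxing integrality, the LP optimum is 21.60 at (p,q) = (0, 7.2), which is not an integer point.
(p,q)=(0,7): 6·0+1·7=7≤36, 4·0+5·7=35≤36, objective 21.
(p,q)=(1,6): 6·1+1·6=12≤36, 4·1+5·6=34≤36, objective 20.
(p,q)=(0,6): 6·0+1·6=6≤36, 4·0+5·6=30≤36, objective 18.
The best lattice point is (0,7), giving 21.

21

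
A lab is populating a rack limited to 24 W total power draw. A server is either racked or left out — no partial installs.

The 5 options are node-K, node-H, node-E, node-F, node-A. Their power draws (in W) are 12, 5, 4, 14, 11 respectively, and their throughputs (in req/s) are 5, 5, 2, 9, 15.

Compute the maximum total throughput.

22

node-H + node-E + node-A: power draw 5 + 4 + 11 = 20 ≤ 24, throughput 5 + 2 + 15 = 22.
node-H + node-A: power draw 5 + 11 = 16 ≤ 24, throughput 5 + 15 = 20.
Best is node-H, node-E, and node-A with total throughput 22.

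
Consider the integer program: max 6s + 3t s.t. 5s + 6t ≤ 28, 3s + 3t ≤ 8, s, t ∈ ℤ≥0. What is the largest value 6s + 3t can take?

12

(s,t)=(2,0) is feasible, giving 12.
(s,t)=(1,1) is feasible, giving 9.
(s,t)=(1,0) is feasible, giving 6.
No feasible integer point exceeds 12.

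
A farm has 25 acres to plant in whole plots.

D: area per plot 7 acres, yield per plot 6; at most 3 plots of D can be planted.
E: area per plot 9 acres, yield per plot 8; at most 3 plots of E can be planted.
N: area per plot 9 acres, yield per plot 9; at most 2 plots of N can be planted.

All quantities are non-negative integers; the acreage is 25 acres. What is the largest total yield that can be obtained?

24

This is a bounded integer knapsack.
1×D, 1×E, and 1×N: area 25 ≤ 25, yield 1·6 + 1·8 + 1·9 = 23.
1×D and 2×N: area 25 ≤ 25, yield 1·6 + 2·9 = 24.
Best is 24.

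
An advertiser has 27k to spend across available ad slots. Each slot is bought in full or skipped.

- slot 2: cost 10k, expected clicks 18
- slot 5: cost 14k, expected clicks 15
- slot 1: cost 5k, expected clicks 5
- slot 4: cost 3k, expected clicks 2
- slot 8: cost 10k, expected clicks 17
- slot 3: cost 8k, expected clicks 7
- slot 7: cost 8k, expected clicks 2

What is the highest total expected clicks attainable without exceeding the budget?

40

Take slot 2, slot 1, and slot 8: cost 10 + 5 + 10 = 25 ≤ 27, expected clicks 18 + 5 + 17 = 40.
No other feasible combination does better.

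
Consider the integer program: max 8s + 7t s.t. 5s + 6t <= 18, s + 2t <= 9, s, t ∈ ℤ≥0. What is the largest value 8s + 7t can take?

24

The continuous relaxation peaks at (3.6, 0) with value 28.80; rounding to a feasible lattice point costs some objective.
(s,t)=(3,0) is feasible, giving 24.
(s,t)=(2,1) is feasible, giving 23.
(s,t)=(2,0) is feasible, giving 16.
The best lattice point is (3,0), giving 24.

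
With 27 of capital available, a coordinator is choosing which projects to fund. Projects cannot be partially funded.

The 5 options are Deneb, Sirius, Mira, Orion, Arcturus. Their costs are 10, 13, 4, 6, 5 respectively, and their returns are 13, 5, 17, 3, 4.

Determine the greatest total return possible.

37

Treat it as a binary knapsack problem.
Deneb + Mira + Orion + Arcturus: cost 10 + 4 + 6 + 5 = 25 ≤ 27, return 13 + 17 + 3 + 4 = 37.
Deneb + Mira + Arcturus: cost 10 + 4 + 5 = 19 ≤ 27, return 13 + 17 + 4 = 34.
Deneb + Sirius + Mira: cost 10 + 13 + 4 = 27 ≤ 27, return 13 + 5 + 17 = 35.
Best is Deneb, Mira, Orion, and Arcturus with total return 37.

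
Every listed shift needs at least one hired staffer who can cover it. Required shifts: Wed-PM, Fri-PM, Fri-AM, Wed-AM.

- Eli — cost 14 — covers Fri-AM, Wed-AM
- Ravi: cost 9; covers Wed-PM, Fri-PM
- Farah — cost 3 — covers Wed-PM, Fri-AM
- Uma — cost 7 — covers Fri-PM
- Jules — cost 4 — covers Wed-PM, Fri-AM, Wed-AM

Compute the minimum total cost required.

Choose Uma and Jules: together they cover Wed-PM, Fri-PM, Fri-AM, Wed-AM — every shift.
Total cost: 7 + 4 = 11.

11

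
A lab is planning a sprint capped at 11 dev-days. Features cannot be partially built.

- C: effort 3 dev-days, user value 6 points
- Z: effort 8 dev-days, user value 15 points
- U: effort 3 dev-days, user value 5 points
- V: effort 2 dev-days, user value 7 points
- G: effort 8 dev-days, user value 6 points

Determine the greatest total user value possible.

22

This is an integer program with binary decision variables.
Take Z and V: effort 8 + 2 = 10 ≤ 11, user value 15 + 7 = 22.
No other feasible combination does better.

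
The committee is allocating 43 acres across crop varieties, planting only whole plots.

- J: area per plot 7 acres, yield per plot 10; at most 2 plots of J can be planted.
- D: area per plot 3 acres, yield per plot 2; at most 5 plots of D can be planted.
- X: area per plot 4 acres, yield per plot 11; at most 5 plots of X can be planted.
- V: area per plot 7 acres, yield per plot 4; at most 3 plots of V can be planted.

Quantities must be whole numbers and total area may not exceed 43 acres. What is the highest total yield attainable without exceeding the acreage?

81

Take 2×J, 3×D, and 5×X: area 43 ≤ 43, yield 2·10 + 3·2 + 5·11 = 81.
X has the best ratio (11/4) and is taken to its limit of 5; remaining capacity is filled optimally with the others.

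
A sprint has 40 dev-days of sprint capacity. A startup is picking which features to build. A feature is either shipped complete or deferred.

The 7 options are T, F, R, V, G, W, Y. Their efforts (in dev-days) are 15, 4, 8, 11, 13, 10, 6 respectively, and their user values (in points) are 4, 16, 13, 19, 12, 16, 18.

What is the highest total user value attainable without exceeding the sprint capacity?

Take F, R, V, W, and Y: effort 4 + 8 + 11 + 10 + 6 = 39 ≤ 40, user value 16 + 13 + 19 + 16 + 18 = 82.
No other feasible combination does better.

82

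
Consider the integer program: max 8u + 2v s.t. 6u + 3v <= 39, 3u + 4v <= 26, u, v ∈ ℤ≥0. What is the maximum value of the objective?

50

Relaxing integrality, the LP optimum is 52.00 at (u,v) = (6.5, 0), which is not an integer point.
(u,v)=(6,1): 6·6+3·1=39≤39, 3·6+4·1=22≤26, objective 50.
(u,v)=(6,0): 6·6+3·0=36≤39, 3·6+4·0=18≤26, objective 48.
(u,v)=(5,2): 6·5+3·2=36≤39, 3·5+4·2=23≤26, objective 44.
Maximum is 50 at (u,v)=(6,1).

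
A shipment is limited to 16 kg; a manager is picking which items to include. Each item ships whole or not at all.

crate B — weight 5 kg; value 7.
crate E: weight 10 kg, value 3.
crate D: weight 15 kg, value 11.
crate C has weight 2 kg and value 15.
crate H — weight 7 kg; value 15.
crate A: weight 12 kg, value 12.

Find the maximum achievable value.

37

Treat it as a binary knapsack problem.
crate C + crate A: weight 2 + 12 = 14 ≤ 16, value 15 + 12 = 27.
crate B + crate C + crate H: weight 5 + 2 + 7 = 14 ≤ 16, value 7 + 15 + 15 = 37.
crate C + crate H: weight 2 + 7 = 9 ≤ 16, value 15 + 15 = 30.
Best is crate B, crate C, and crate H with total value 37.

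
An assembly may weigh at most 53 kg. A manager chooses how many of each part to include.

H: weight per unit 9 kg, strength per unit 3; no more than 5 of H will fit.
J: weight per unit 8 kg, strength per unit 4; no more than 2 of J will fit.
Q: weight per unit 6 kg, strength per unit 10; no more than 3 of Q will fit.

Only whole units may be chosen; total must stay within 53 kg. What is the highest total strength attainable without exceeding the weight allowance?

44

Take 2×H, 2×J, and 3×Q: weight 52 ≤ 53, strength 2·3 + 2·4 + 3·10 = 44.
Q has the best ratio (10/6) and is taken to its limit of 3; remaining capacity is filled optimally with the others.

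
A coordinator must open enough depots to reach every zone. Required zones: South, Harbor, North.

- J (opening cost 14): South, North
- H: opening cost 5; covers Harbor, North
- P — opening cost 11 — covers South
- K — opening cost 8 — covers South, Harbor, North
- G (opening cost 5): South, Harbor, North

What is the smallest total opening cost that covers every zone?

5

G alone covers South, Harbor, North — every zone.
Total opening cost: 5.
No cover costs less than 5.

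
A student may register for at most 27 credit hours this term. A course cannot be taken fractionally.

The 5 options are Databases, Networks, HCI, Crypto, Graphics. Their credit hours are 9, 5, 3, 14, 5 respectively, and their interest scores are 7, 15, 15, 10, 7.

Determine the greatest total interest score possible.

47

This is a 0-1 knapsack instance.
Allowing fractional choices, the relaxed optimum would be about 47.6, but courses are indivisible.
Databases + Networks + HCI + Graphics: credit hours 9 + 5 + 3 + 5 = 22 ≤ 27, interest score 7 + 15 + 15 + 7 = 44.
Networks + HCI + Crypto: credit hours 5 + 3 + 14 = 22 ≤ 27, interest score 15 + 15 + 10 = 40.
Networks + HCI + Crypto + Graphics: credit hours 5 + 3 + 14 + 5 = 27 ≤ 27, interest score 15 + 15 + 10 + 7 = 47.
Best is Networks, HCI, Crypto, and Graphics with total interest score 47.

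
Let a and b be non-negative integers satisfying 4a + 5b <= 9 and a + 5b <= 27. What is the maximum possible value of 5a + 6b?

11

Relaxing integrality, the LP optimum is 11.25 at (a,b) = (2.25, 0), which is not an integer point.
(a,b)=(1,1): 4·1+5·1=9≤9, 1·1+5·1=6≤27, objective 11.
(a,b)=(2,0): 4·2+5·0=8≤9, 1·2+5·0=2≤27, objective 10.
(a,b)=(0,1): 4·0+5·1=5≤9, 1·0+5·1=5≤27, objective 6.
No feasible integer point exceeds 11.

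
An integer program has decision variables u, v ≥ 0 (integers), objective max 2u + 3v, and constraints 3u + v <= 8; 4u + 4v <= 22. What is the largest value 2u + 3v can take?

15

The continuous relaxation peaks at (0, 5.5) with value 16.50; rounding to a feasible lattice point costs some objective.
(u,v)=(0,5): 3·0+1·5=5≤8, 4·0+4·5=20≤22, objective 15.
(u,v)=(1,4): 3·1+1·4=7≤8, 4·1+4·4=20≤22, objective 14.
(u,v)=(0,4): 3·0+1·4=4≤8, 4·0+4·4=16≤22, objective 12.
No feasible integer point exceeds 15.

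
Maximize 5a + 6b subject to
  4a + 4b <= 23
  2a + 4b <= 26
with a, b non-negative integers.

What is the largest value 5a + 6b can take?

30

(a,b)=(0,5): 4·0+4·5=20≤23, 2·0+4·5=20≤26, objective 30.
(a,b)=(1,4): 4·1+4·4=20≤23, 2·1+4·4=18≤26, objective 29.
(a,b)=(0,4): 4·0+4·4=16≤23, 2·0+4·4=16≤26, objective 24.
Maximum is 30 at (a,b)=(0,5).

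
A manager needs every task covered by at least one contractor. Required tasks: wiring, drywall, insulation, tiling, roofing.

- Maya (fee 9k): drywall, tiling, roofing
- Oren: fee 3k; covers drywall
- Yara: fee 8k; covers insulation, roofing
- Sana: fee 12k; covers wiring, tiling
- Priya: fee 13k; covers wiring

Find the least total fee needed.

23

This is an integer covering problem.
The greedy cost-per-new-task heuristic would pick Maya, Yara, and Sana for 29, but a cheaper cover exists.
Choose Oren, Yara, and Sana: together they cover wiring, drywall, insulation, tiling, roofing — every task.
Total fee: 3 + 8 + 12 = 23.
No cover costs less than 23.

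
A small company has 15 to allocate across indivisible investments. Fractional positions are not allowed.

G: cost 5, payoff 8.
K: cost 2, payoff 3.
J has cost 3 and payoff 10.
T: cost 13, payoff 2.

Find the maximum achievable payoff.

21

Treat it as a binary knapsack problem.
Allowing fractional choices, the relaxed optimum would be about 21.8, but investments are indivisible.
K + J: cost 2 + 3 = 5 ≤ 15, payoff 3 + 10 = 13.
G + J: cost 5 + 3 = 8 ≤ 15, payoff 8 + 10 = 18.
G + K + J: cost 5 + 2 + 3 = 10 ≤ 15, payoff 8 + 3 + 10 = 21.
Best is G, K, and J with total payoff 21.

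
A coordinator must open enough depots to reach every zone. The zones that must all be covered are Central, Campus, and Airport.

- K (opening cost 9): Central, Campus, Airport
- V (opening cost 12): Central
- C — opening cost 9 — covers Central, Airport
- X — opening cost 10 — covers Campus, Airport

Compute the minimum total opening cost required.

K alone covers Central, Campus, Airport — every zone.
Total opening cost: 9.
No cover costs less than 9.

9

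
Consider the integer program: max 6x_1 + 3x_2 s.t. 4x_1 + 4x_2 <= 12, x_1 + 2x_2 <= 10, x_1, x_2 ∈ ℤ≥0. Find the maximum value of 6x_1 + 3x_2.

18

(x_1,x_2)=(3,0): 4·3+4·0=12≤12, 1·3+2·0=3≤10, objective 18.
(x_1,x_2)=(2,1): 4·2+4·1=12≤12, 1·2+2·1=4≤10, objective 15.
(x_1,x_2)=(2,0): 4·2+4·0=8≤12, 1·2+2·0=2≤10, objective 12.
Maximum is 18 at (x_1,x_2)=(3,0).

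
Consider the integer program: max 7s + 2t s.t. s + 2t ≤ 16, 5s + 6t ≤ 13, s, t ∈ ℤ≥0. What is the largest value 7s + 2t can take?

Relaxing integrality, the LP optimum is 18.20 at (s,t) = (2.6, 0), which is not an integer point.
(s,t)=(2,0): 1·2+2·0=2≤16, 5·2+6·0=10≤13, objective 14.
(s,t)=(1,1): 1·1+2·1=3≤16, 5·1+6·1=11≤13, objective 9.
(s,t)=(1,0): 1·1+2·0=1≤16, 5·1+6·0=5≤13, objective 7.
The best lattice point is (2,0), giving 14.

14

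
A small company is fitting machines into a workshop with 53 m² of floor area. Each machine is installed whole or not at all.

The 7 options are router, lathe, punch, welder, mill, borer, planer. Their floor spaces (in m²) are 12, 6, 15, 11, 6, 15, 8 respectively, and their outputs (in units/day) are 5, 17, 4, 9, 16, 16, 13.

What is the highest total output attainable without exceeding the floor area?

71

Treat it as a binary knapsack problem.
Allowing fractional choices, the relaxed optimum would be about 73.9, but machines are indivisible.
router + lathe + mill + borer + planer: floor space 12 + 6 + 6 + 15 + 8 = 47 ≤ 53, output 5 + 17 + 16 + 16 + 13 = 67.
lathe + punch + mill + borer + planer: floor space 6 + 15 + 6 + 15 + 8 = 50 ≤ 53, output 17 + 4 + 16 + 16 + 13 = 66.
lathe + welder + mill + borer + planer: floor space 6 + 11 + 6 + 15 + 8 = 46 ≤ 53, output 17 + 9 + 16 + 16 + 13 = 71.
Best is lathe, welder, mill, borer, and planer with total output 71.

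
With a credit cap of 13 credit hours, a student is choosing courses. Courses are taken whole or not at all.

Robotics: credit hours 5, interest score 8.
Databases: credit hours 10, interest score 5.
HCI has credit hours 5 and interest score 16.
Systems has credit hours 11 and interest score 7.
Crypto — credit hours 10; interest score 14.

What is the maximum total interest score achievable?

24

Take Robotics and HCI: credit hours 5 + 5 = 10 ≤ 13, interest score 8 + 16 = 24.
No other feasible combination does better.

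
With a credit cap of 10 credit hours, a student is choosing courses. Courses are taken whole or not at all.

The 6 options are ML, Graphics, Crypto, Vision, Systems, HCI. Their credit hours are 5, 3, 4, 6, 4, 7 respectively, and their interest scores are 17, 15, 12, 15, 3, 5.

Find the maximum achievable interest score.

32

Allowing fractional choices, the relaxed optimum would be about 38.0, but courses are indivisible.
Graphics + Vision: credit hours 3 + 6 = 9 ≤ 10, interest score 15 + 15 = 30.
ML + Graphics: credit hours 5 + 3 = 8 ≤ 10, interest score 17 + 15 = 32.
ML + Crypto: credit hours 5 + 4 = 9 ≤ 10, interest score 17 + 12 = 29.
Best is ML and Graphics with total interest score 32.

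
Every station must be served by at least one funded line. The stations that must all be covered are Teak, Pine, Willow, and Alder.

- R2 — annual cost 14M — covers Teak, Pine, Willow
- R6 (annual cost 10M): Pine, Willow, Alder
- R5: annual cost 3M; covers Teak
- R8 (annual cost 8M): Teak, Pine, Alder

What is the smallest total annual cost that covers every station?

The greedy cost-per-new-station heuristic would pick R8 and R6 for 18, but a cheaper cover exists.
Choose R6 and R5: together they cover Teak, Pine, Willow, Alder — every station.
Total annual cost: 10 + 3 = 13.
No cover costs less than 13.

13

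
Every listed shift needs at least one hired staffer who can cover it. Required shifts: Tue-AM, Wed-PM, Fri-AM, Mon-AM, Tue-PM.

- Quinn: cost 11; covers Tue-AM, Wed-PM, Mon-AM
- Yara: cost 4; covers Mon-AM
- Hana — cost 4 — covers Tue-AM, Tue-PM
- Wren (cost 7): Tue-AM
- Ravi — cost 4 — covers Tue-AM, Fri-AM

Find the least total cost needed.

The greedy cost-per-new-shift heuristic would pick Hana, Yara, Ravi, and Quinn for 23, but a cheaper cover exists.
Choose Quinn, Hana, and Ravi: together they cover Tue-AM, Wed-PM, Fri-AM, Mon-AM, Tue-PM — every shift.
Total cost: 11 + 4 + 4 = 19.
No cover costs less than 19.

19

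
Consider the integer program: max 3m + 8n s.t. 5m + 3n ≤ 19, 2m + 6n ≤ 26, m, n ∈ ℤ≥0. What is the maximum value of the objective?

35

(m,n)=(1,4): 5·1+3·4=17≤19, 2·1+6·4=26≤26, objective 35.
(m,n)=(0,4): 5·0+3·4=12≤19, 2·0+6·4=24≤26, objective 32.
(m,n)=(2,3): 5·2+3·3=19≤19, 2·2+6·3=22≤26, objective 30.
(m,n)=(1,3): 5·1+3·3=14≤19, 2·1+6·3=20≤26, objective 27.
Maximum is 35 at (m,n)=(1,4).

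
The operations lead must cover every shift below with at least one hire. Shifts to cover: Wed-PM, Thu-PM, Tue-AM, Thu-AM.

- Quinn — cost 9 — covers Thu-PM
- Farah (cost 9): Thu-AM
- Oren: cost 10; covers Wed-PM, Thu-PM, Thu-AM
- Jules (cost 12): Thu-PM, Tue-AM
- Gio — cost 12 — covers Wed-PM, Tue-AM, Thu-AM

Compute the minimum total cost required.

The greedy cost-per-new-shift heuristic would pick Oren and Jules for 22, but a cheaper cover exists.
Choose Quinn and Gio: together they cover Wed-PM, Thu-PM, Tue-AM, Thu-AM — every shift.
Total cost: 9 + 12 = 21.
No cover costs less than 21.

21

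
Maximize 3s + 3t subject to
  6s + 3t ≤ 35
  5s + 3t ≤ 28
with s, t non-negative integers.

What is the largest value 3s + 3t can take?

27

The continuous relaxation peaks at (0, 9.33) with value 28.00; rounding to a feasible lattice point costs some objective.
(s,t)=(0,9): 6·0+3·9=27≤35, 5·0+3·9=27≤28, objective 27.
(s,t)=(0,8): 6·0+3·8=24≤35, 5·0+3·8=24≤28, objective 24.
No feasible integer point exceeds 27.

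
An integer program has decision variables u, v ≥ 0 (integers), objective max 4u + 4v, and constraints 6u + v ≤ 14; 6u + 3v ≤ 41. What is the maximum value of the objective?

(u,v)=(0,13) is feasible, giving 52.
(u,v)=(0,12) is feasible, giving 48.
No feasible integer point exceeds 52.

52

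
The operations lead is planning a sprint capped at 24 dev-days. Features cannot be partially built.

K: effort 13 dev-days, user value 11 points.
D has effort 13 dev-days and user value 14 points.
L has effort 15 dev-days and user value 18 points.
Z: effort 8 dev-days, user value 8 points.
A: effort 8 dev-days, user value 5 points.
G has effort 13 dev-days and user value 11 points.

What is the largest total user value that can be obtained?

L + A: effort 15 + 8 = 23 ≤ 24, user value 18 + 5 = 23.
L + Z: effort 15 + 8 = 23 ≤ 24, user value 18 + 8 = 26.
D + Z: effort 13 + 8 = 21 ≤ 24, user value 14 + 8 = 22.
Best is L and Z with total user value 26.

26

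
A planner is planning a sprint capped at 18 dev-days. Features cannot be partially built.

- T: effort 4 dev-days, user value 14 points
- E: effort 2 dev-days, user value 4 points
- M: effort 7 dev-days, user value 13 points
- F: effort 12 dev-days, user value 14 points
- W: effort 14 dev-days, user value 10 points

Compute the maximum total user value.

Take T, E, and F: effort 4 + 2 + 12 = 18 ≤ 18, user value 14 + 4 + 14 = 32.
No other feasible combination does better.

32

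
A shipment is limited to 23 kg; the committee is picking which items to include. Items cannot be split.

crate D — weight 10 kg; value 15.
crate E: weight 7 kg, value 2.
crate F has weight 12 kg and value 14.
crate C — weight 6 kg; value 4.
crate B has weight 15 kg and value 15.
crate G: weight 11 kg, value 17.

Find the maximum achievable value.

32

This is a 0-1 knapsack instance.
crate D + crate F: weight 10 + 12 = 22 ≤ 23, value 15 + 14 = 29.
crate F + crate G: weight 12 + 11 = 23 ≤ 23, value 14 + 17 = 31.
crate D + crate G: weight 10 + 11 = 21 ≤ 23, value 15 + 17 = 32.
Best is crate D and crate G with total value 32.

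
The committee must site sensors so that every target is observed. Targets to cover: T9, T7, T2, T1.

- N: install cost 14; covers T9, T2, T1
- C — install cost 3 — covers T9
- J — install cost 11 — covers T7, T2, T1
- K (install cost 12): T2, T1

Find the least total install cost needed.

Choose C and J: together they cover T9, T7, T2, T1 — every target.
Total install cost: 3 + 11 = 14.

14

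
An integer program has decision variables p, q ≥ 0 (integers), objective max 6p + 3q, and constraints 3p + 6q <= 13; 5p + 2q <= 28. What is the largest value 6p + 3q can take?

(p,q)=(4,0): 3·4+6·0=12≤13, 5·4+2·0=20≤28, objective 24.
(p,q)=(3,0): 3·3+6·0=9≤13, 5·3+2·0=15≤28, objective 18.
No feasible integer point exceeds 24.

24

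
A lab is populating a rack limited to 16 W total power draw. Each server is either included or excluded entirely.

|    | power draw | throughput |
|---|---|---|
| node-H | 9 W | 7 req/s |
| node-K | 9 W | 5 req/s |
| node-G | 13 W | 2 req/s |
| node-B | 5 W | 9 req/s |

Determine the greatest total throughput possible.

Allowing fractional choices, the relaxed optimum would be about 17.1, but servers are indivisible.
node-K + node-B: power draw 9 + 5 = 14 ≤ 16, throughput 5 + 9 = 14.
node-H + node-B: power draw 9 + 5 = 14 ≤ 16, throughput 7 + 9 = 16.
node-B: power draw 5 ≤ 16, throughput 9.
Best is node-H and node-B with total throughput 16.

16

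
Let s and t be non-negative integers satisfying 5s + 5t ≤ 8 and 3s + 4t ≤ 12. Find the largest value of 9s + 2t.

The continuous relaxation peaks at (1.6, 0) with value 14.40; rounding to a feasible lattice point costs some objective.
(s,t)=(1,0): 5·1+5·0=5≤8, 3·1+4·0=3≤12, objective 9.
(s,t)=(0,1): 5·0+5·1=5≤8, 3·0+4·1=4≤12, objective 2.
(s,t)=(0,0): 5·0+5·0=0≤8, 3·0+4·0=0≤12, objective 0.
No feasible integer point exceeds 9.

9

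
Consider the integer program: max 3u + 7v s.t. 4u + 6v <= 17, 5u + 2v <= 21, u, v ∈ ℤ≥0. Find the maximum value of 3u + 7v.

Relaxing integrality, the LP optimum is 19.83 at (u,v) = (0, 2.83), which is not an integer point.
(u,v)=(1,2): 4·1+6·2=16≤17, 5·1+2·2=9≤21, objective 17.
(u,v)=(0,2): 4·0+6·2=12≤17, 5·0+2·2=4≤21, objective 14.
(u,v)=(2,1): 4·2+6·1=14≤17, 5·2+2·1=12≤21, objective 13.
(u,v)=(1,1): 4·1+6·1=10≤17, 5·1+2·1=7≤21, objective 10.
Maximum is 17 at (u,v)=(1,2).

17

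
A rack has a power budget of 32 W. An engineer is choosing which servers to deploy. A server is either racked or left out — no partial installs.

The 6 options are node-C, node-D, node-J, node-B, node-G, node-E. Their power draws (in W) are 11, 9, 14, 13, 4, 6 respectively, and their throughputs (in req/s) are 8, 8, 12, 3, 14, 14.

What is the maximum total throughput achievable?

44

This is an integer program with binary decision variables.
Allowing fractional choices, the relaxed optimum would be about 47.1, but servers are indivisible.
node-D + node-B + node-G + node-E: power draw 9 + 13 + 4 + 6 = 32 ≤ 32, throughput 8 + 3 + 14 + 14 = 39.
node-C + node-D + node-G + node-E: power draw 11 + 9 + 4 + 6 = 30 ≤ 32, throughput 8 + 8 + 14 + 14 = 44.
node-J + node-G + node-E: power draw 14 + 4 + 6 = 24 ≤ 32, throughput 12 + 14 + 14 = 40.
Best is node-C, node-D, node-G, and node-E with total throughput 44.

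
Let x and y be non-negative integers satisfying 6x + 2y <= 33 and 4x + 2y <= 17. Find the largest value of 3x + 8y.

64

The continuous relaxation peaks at (0, 8.5) with value 68.00; rounding to a feasible lattice point costs some objective.
(x,y)=(0,8): 6·0+2·8=16≤33, 4·0+2·8=16≤17, objective 64.
(x,y)=(0,7): 6·0+2·7=14≤33, 4·0+2·7=14≤17, objective 56.
Maximum is 64 at (x,y)=(0,8).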